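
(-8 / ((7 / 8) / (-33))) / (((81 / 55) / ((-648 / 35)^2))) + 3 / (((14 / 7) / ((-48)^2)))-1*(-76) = 126492068 / 1715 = 73756.31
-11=-11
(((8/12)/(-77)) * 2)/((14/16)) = -32/1617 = -0.02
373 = 373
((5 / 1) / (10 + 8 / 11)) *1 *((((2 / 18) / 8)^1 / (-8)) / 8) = -55 / 543744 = -0.00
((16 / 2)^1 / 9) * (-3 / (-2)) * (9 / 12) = 1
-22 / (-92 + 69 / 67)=1474 / 6095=0.24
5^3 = 125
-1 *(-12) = 12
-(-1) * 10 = 10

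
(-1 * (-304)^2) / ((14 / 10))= -462080 / 7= -66011.43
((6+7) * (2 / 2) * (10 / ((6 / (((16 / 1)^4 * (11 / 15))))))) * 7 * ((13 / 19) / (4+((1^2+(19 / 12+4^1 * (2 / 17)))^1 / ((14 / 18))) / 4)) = 231967031296 / 231705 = 1001130.88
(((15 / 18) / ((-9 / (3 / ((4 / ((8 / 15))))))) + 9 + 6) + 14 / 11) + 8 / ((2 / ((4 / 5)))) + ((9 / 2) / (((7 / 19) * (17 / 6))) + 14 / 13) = 57026989 / 2297295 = 24.82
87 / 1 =87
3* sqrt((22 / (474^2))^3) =11* sqrt(22) / 17749404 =0.00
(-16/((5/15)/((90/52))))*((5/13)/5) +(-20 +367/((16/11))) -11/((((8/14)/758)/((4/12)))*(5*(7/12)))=-19491487/13520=-1441.68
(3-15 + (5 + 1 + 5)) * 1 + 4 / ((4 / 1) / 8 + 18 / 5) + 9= 368 / 41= 8.98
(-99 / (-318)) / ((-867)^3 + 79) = -33 / 69081714104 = -0.00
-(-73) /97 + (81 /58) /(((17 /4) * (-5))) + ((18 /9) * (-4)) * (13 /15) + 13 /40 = -33980509 /5738520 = -5.92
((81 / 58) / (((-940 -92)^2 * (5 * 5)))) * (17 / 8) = 0.00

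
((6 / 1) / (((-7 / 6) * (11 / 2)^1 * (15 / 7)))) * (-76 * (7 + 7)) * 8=204288 / 55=3714.33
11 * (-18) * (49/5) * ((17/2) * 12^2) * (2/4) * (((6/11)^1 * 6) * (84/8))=-204038352/5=-40807670.40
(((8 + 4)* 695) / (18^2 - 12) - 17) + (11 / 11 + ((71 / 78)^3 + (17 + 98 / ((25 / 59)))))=3081799739 / 11863800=259.76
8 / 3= 2.67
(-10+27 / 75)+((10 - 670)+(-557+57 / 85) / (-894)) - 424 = -207646039 / 189975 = -1093.02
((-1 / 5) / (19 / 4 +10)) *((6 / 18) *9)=-12 / 295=-0.04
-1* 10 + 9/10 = -91/10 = -9.10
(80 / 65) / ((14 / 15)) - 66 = -5886 / 91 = -64.68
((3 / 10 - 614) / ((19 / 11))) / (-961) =3553 / 9610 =0.37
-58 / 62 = -29 / 31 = -0.94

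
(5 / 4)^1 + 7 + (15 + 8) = 31.25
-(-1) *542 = 542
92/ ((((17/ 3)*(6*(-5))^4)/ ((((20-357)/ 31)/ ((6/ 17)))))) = -7751/ 12555000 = -0.00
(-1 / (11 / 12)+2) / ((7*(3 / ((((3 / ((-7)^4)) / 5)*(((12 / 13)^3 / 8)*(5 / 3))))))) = 720 / 406174769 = 0.00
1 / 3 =0.33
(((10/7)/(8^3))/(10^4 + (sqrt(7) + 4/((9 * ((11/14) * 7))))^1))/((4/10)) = 306283725/439091865612736-245025 * sqrt(7)/3512734924901888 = 0.00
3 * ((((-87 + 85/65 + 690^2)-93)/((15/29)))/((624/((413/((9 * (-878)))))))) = -74101423529/320505120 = -231.20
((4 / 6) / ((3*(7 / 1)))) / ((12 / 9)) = 1 / 42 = 0.02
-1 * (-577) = 577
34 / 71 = 0.48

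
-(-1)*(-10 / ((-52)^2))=-5 / 1352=-0.00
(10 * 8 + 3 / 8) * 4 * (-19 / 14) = -12217 / 28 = -436.32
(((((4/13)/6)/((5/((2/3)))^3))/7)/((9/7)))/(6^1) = 8/3553875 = 0.00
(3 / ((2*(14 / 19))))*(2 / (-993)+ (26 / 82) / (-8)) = -257735 / 3039904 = -0.08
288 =288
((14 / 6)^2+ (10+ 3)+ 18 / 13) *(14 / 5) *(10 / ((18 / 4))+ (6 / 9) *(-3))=12992 / 1053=12.34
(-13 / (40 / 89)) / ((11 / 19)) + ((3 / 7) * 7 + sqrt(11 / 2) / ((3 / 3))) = -20663 / 440 + sqrt(22) / 2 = -44.62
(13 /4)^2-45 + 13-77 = -98.44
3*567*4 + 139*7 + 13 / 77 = 598842 / 77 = 7777.17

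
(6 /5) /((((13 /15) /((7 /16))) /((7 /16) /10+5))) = 50841 /16640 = 3.06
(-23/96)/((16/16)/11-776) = 0.00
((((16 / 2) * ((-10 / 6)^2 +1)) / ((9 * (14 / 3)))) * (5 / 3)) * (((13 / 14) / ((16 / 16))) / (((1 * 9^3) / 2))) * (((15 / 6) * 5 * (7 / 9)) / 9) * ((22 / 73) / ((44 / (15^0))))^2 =27625 / 178419092607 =0.00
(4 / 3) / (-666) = -2 / 999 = -0.00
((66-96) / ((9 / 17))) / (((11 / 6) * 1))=-30.91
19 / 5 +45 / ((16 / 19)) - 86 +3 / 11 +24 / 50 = -123243 / 4400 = -28.01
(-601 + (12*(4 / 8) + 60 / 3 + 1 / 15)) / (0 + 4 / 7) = -15092 / 15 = -1006.13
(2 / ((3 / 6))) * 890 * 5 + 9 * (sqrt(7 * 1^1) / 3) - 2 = 3 * sqrt(7) + 17798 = 17805.94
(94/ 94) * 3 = 3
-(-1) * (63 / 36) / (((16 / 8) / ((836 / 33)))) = 22.17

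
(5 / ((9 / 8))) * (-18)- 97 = -177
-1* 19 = -19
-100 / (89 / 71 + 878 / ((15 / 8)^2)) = -0.40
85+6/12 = 171/2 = 85.50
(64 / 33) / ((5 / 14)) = 896 / 165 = 5.43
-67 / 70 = -0.96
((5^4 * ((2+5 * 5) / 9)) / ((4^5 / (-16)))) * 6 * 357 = -2008125 / 32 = -62753.91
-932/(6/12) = -1864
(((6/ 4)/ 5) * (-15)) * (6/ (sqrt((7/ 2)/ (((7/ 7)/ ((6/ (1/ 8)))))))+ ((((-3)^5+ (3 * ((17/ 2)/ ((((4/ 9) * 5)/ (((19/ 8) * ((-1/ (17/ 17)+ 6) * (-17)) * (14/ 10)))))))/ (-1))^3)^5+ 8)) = -4881751269334877369015876622588615138535303182124506915734019905745738502245536101369373391/ 75557863725914323419136000000000000000 - 9 * sqrt(42)/ 28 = -64609440084799107981253090000000000000000000000000000.00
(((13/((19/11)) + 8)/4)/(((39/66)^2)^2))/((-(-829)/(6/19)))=0.01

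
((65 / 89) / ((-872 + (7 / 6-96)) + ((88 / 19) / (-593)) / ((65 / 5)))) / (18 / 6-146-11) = 28561845 / 5822848809547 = 0.00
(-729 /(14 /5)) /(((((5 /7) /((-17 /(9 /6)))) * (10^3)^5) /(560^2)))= 202419 /156250000000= 0.00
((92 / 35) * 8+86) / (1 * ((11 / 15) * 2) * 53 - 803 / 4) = -44952 / 51667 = -0.87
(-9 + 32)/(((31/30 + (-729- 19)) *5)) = -138/22409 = -0.01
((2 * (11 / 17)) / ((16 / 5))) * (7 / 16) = 385 / 2176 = 0.18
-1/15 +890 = 13349/15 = 889.93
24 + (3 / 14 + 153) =2481 / 14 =177.21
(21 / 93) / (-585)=-7 / 18135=-0.00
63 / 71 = 0.89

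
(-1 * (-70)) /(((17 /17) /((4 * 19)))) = 5320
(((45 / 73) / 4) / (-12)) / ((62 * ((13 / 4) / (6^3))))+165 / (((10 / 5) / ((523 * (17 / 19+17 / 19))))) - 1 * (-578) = 43481186048 / 558961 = 77789.30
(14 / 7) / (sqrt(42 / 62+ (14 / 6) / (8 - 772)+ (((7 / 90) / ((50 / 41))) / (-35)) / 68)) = 600 * sqrt(614905534168523) / 6108919739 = 2.44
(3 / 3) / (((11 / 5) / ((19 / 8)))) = 95 / 88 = 1.08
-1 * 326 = -326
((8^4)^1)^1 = 4096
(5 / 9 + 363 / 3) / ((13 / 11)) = 12034 / 117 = 102.85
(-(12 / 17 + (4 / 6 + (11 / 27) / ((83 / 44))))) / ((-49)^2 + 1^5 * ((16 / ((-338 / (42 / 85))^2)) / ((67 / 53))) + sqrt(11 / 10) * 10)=-1633803933428731306612156150 / 2469391939244362212275922644859 + 680468102883327682153750 * sqrt(110) / 2469391939244362212275922644859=-0.00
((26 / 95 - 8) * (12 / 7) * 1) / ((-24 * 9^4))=367 / 4363065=0.00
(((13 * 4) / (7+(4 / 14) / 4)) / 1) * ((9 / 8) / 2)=91 / 22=4.14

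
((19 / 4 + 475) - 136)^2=1890625 / 16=118164.06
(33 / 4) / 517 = 3 / 188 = 0.02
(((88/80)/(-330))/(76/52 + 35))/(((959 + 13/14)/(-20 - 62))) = 3731/477756450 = 0.00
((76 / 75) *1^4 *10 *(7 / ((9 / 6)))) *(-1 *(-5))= 2128 / 9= 236.44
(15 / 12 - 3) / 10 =-7 / 40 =-0.18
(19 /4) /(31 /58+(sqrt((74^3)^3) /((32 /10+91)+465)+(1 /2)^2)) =-24498942741 /1399012136541998784719+1674648465174480 * sqrt(74) /1399012136541998784719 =0.00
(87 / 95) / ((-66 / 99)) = -261 / 190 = -1.37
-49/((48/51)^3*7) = -34391/4096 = -8.40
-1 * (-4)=4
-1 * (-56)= 56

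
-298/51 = -5.84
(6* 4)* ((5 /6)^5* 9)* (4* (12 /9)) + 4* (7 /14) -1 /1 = 12527 /27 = 463.96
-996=-996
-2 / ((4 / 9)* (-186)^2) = -1 / 7688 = -0.00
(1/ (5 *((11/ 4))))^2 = 16/ 3025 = 0.01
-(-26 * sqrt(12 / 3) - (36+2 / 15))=88.13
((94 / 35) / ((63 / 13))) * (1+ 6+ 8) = 1222 / 147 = 8.31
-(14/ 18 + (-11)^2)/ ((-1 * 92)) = 274/ 207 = 1.32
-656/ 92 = -164/ 23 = -7.13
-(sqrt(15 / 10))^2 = -3 / 2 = -1.50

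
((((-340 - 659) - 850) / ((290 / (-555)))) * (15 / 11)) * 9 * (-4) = -55414530 / 319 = -173713.26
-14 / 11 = -1.27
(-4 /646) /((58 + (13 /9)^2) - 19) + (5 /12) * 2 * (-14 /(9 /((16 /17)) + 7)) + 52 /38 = 56732849 /85458048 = 0.66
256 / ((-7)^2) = 256 / 49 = 5.22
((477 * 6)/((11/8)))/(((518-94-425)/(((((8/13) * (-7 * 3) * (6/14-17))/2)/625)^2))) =-44364754944/726171875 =-61.09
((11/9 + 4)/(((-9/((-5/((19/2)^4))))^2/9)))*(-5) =-1504000/1375668606321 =-0.00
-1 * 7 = -7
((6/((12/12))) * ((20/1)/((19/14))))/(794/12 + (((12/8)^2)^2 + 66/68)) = 274176/223877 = 1.22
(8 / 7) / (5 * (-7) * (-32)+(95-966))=8 / 1743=0.00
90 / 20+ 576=1161 / 2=580.50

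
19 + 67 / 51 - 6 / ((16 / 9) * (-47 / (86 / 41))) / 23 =183725435 / 9041484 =20.32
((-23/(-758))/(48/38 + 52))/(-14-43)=-1/100056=-0.00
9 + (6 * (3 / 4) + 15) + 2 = 61 / 2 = 30.50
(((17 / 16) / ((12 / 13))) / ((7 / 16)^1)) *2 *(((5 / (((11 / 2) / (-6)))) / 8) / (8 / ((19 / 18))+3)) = -20995 / 61908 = -0.34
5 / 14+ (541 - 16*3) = 6907 / 14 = 493.36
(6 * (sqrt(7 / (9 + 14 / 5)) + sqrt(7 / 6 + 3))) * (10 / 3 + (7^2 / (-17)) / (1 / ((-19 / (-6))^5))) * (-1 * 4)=120888211 * sqrt(2065) / 324972 + 604441055 * sqrt(6) / 33048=61704.99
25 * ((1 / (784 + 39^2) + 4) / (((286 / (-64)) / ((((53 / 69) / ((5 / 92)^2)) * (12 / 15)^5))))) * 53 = -312339934478336 / 3090140625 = -101076.28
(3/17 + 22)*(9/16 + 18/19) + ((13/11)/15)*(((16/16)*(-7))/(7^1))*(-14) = 1734863/50160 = 34.59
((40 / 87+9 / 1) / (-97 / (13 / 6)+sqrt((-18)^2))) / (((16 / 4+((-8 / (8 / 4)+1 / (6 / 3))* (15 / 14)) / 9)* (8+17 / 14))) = -149786 / 13995081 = -0.01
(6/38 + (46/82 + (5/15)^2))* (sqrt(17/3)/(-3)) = -5819* sqrt(51)/63099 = -0.66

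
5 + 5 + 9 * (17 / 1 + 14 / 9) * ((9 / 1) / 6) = 521 / 2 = 260.50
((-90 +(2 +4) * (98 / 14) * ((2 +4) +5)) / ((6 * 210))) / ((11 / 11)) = 31 / 105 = 0.30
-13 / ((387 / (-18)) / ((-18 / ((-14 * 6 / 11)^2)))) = -1573 / 8428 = -0.19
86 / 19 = 4.53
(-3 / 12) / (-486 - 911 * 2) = 1 / 9232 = 0.00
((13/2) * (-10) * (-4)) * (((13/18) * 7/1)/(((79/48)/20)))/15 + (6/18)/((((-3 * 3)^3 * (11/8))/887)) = 2023221176/1900503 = 1064.57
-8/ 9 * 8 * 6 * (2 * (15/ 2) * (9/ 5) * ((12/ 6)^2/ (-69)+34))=-899328/ 23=-39101.22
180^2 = 32400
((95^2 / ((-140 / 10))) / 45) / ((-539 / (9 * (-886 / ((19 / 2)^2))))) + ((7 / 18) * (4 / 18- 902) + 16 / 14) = -107544226 / 305613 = -351.90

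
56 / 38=28 / 19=1.47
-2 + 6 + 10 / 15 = 14 / 3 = 4.67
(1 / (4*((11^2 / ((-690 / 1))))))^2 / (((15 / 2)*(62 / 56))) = 111090 / 453871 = 0.24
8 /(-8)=-1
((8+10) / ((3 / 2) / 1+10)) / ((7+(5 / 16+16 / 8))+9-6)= 576 / 4531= 0.13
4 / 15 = 0.27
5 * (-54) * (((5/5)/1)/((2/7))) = -945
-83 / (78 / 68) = -2822 / 39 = -72.36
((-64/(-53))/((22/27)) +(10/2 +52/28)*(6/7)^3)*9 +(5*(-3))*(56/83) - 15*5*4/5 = -2081838084/116181989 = -17.92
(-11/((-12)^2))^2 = 121/20736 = 0.01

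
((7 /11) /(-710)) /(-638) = 7 /4982780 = 0.00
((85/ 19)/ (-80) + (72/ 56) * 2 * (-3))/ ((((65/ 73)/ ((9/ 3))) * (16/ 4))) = -724233/ 110656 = -6.54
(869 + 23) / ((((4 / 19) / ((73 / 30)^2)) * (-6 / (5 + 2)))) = -158052811 / 5400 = -29269.04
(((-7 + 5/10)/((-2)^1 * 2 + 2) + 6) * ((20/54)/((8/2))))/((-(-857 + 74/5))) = 925/909576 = 0.00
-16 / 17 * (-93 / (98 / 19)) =14136 / 833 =16.97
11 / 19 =0.58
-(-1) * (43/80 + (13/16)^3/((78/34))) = 47389/61440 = 0.77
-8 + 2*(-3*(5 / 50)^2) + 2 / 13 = -5139 / 650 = -7.91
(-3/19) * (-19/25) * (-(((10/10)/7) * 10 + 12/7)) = -66/175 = -0.38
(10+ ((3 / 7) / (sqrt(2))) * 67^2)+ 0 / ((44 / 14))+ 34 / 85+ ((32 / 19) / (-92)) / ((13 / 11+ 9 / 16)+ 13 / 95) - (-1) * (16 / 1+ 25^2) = 2356140483 / 3617095+ 13467 * sqrt(2) / 14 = 2011.76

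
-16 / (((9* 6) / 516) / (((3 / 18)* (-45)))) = 3440 / 3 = 1146.67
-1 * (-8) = 8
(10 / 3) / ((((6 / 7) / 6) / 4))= 280 / 3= 93.33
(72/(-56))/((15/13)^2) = -169/175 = -0.97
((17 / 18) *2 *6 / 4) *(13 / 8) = 221 / 48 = 4.60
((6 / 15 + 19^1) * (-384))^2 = 1387413504 / 25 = 55496540.16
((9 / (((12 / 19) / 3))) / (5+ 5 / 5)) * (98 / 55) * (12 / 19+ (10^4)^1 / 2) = 3491691 / 55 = 63485.29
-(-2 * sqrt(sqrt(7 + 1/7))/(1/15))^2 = -4500 * sqrt(14)/7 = -2405.35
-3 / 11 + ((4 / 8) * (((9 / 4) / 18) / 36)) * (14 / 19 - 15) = -35813 / 120384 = -0.30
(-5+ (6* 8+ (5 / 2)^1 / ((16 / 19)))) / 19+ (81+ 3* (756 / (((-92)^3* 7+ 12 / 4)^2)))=1506930587587365655 / 18064508315469152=83.42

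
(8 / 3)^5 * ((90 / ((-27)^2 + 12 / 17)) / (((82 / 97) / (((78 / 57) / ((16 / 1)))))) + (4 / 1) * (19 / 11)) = 1607274844160 / 1722034809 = 933.36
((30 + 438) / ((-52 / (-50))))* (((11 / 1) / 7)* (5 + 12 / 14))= 202950 / 49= 4141.84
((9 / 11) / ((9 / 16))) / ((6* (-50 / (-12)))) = 16 / 275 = 0.06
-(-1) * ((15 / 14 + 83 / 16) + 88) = 10557 / 112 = 94.26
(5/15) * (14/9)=14/27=0.52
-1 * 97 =-97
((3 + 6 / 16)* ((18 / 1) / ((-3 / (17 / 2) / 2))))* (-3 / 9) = 459 / 4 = 114.75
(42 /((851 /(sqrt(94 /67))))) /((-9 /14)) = -196 * sqrt(6298) /171051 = -0.09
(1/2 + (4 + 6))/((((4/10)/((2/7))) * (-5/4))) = -6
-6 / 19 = -0.32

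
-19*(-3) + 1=58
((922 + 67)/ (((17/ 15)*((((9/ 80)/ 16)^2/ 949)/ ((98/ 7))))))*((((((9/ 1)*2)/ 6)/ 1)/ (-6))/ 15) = -10764168396800/ 1377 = -7817115756.57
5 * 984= 4920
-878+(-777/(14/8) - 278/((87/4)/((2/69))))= -7938190/6003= -1322.37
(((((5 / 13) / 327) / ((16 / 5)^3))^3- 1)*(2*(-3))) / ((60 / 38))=100301345689789278682109 / 26395090970998399303680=3.80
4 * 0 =0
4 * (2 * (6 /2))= 24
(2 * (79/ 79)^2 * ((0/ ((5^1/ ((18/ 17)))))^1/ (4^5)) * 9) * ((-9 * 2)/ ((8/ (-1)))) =0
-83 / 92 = -0.90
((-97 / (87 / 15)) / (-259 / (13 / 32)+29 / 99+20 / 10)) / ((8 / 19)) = 11859705 / 189674152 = 0.06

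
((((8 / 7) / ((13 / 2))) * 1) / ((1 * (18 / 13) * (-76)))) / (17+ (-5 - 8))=-1 / 2394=-0.00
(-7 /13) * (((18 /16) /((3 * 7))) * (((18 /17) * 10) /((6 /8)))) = -90 /221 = -0.41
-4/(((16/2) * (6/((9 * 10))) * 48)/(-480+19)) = 2305/32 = 72.03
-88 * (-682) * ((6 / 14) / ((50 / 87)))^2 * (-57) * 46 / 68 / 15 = -85791.54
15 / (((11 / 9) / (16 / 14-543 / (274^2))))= 80568945 / 5780852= 13.94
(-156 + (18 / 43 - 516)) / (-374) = 1.80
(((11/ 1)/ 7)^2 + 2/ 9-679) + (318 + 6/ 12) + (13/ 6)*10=-296477/ 882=-336.14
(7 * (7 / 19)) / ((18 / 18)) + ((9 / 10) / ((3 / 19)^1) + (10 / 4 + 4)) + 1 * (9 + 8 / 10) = 467 / 19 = 24.58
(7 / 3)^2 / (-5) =-49 / 45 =-1.09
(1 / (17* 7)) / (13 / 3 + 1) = 0.00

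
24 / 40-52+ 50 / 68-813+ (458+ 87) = -54173 / 170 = -318.66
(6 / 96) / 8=1 / 128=0.01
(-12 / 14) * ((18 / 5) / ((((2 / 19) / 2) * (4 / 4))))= -2052 / 35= -58.63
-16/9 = -1.78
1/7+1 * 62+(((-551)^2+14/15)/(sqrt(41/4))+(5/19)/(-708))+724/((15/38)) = 297601527/156940+9108058 * sqrt(41)/615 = 96725.59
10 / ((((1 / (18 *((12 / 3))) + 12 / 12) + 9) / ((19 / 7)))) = 13680 / 5047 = 2.71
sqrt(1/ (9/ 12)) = 2*sqrt(3)/ 3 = 1.15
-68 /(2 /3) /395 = -102 /395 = -0.26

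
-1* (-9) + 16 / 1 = 25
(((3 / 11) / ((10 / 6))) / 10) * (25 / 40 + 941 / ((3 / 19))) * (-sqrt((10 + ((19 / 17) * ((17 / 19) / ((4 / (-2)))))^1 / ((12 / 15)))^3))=-6437115 * sqrt(6) / 5632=-2799.65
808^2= 652864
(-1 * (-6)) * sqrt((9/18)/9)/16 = sqrt(2)/16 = 0.09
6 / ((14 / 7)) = 3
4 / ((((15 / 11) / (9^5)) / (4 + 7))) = 9526572 / 5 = 1905314.40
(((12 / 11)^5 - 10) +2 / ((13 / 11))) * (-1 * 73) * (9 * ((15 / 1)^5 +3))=7063932083319432 / 2093663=3373958503.98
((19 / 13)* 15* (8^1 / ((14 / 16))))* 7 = 18240 / 13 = 1403.08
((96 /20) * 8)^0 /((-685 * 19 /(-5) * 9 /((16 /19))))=16 /445113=0.00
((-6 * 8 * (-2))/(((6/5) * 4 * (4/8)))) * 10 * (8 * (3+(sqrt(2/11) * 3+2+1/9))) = 9600 * sqrt(22)/11+147200/9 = 20449.01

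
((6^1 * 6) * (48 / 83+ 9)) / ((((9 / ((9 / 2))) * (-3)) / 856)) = -4083120 / 83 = -49194.22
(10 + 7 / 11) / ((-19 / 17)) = -1989 / 209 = -9.52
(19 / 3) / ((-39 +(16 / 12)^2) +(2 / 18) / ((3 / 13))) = -171 / 992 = -0.17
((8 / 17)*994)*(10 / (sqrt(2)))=39760*sqrt(2) / 17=3307.60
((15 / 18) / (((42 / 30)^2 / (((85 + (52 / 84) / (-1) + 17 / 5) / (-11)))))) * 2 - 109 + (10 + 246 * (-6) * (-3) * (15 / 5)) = 447492620 / 33957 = 13178.21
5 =5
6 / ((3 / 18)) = 36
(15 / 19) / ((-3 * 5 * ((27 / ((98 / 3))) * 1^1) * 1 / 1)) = -98 / 1539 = -0.06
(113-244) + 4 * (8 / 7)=-885 / 7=-126.43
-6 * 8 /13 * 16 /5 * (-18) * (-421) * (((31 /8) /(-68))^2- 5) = 447394.17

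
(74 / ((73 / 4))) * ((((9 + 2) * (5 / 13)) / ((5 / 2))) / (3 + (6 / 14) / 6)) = 91168 / 40807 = 2.23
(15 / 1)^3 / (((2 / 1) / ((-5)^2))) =84375 / 2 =42187.50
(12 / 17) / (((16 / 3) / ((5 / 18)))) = 5 / 136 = 0.04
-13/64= -0.20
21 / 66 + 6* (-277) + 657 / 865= -31607351 / 19030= -1660.92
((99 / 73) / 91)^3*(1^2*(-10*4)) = -38811960 / 293151929707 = -0.00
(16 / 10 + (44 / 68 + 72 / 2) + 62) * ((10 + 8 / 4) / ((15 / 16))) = 545344 / 425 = 1283.16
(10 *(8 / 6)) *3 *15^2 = 9000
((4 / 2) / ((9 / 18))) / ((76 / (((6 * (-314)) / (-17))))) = 1884 / 323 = 5.83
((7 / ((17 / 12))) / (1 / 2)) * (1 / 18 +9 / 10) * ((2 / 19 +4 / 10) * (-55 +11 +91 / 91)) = -1656704 / 8075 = -205.16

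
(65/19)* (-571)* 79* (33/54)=-32252935/342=-94306.83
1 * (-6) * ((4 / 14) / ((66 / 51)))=-102 / 77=-1.32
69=69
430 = 430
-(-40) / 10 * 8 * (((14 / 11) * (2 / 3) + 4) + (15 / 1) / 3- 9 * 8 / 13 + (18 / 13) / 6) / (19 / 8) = 498688 / 8151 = 61.18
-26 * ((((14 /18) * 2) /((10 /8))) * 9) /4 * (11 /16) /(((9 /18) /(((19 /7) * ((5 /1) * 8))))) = -10868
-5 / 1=-5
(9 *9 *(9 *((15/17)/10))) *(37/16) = 148.75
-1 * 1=-1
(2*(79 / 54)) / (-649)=-79 / 17523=-0.00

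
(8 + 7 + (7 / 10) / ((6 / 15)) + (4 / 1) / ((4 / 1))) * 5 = 355 / 4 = 88.75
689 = 689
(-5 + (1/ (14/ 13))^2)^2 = 657721/ 38416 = 17.12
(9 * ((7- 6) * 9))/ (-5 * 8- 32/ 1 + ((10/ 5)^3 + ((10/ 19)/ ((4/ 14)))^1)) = -1539/ 1181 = -1.30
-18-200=-218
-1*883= -883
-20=-20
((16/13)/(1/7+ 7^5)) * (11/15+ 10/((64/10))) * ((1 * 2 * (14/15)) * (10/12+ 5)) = 188993/103237875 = 0.00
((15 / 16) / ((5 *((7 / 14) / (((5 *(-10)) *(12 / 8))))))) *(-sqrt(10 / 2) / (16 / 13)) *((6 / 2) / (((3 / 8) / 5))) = 14625 *sqrt(5) / 16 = 2043.91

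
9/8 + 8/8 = 17/8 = 2.12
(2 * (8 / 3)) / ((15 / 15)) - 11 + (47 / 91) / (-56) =-86773 / 15288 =-5.68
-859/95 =-9.04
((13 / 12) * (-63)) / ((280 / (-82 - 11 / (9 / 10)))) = 22.97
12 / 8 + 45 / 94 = 93 / 47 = 1.98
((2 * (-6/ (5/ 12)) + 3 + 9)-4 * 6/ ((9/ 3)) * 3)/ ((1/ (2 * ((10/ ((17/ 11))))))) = -528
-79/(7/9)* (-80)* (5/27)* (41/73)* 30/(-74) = -6478000/18907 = -342.62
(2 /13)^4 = 16 /28561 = 0.00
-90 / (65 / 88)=-1584 / 13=-121.85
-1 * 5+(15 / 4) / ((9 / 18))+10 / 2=15 / 2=7.50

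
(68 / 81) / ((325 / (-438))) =-9928 / 8775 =-1.13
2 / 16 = 1 / 8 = 0.12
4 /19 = 0.21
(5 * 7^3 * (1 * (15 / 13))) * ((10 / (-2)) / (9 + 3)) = -42875 / 52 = -824.52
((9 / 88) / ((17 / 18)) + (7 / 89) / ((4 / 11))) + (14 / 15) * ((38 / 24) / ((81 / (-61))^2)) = 11426331179 / 9827525070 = 1.16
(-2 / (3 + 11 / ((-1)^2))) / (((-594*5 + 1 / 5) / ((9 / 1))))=45 / 103943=0.00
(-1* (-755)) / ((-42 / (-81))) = 20385 / 14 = 1456.07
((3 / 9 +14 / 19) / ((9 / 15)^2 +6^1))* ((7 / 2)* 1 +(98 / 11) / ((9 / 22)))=693875 / 163134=4.25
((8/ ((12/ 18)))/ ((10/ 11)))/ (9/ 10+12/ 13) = 572/ 79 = 7.24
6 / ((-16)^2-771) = -0.01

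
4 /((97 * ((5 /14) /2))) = 112 /485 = 0.23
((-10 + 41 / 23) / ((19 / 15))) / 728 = -405 / 45448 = -0.01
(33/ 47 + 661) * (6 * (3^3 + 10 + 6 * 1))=8023800/ 47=170719.15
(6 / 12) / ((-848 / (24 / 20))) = -0.00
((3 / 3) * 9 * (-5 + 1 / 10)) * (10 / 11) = -441 / 11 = -40.09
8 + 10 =18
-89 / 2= -44.50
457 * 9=4113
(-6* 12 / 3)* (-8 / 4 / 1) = 48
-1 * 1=-1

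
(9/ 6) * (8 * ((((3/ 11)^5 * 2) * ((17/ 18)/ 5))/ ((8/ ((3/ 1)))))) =4131/ 1610510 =0.00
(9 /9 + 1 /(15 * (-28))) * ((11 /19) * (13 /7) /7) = 59917 /391020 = 0.15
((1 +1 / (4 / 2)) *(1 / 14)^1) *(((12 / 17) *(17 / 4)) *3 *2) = 27 / 14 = 1.93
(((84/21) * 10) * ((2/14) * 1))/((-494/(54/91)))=-1080/157339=-0.01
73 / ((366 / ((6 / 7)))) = 73 / 427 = 0.17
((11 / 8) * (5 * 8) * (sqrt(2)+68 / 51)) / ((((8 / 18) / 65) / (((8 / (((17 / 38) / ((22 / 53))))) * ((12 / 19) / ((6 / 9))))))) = 67953600 / 901+50965200 * sqrt(2) / 901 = 155415.40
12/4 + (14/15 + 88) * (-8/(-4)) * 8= 21389/15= 1425.93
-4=-4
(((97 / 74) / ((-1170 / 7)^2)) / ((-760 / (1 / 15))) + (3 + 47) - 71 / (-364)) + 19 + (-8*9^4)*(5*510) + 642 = -1081942627923173283271 / 8083628280000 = -133843688.80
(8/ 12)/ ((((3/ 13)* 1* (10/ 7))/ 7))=637/ 45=14.16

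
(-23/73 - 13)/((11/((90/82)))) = -43740/32923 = -1.33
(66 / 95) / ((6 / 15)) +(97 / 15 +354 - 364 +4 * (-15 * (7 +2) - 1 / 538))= -541.80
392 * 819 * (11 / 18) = 196196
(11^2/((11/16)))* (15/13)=2640/13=203.08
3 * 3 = 9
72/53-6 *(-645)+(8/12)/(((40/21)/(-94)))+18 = 3856.46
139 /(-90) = -1.54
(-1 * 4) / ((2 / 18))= -36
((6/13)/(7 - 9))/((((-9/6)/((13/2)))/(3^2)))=9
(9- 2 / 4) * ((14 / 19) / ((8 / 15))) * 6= 5355 / 76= 70.46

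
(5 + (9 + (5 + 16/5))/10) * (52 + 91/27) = 16744/45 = 372.09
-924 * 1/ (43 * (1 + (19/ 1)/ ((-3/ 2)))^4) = -10692/ 9218125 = -0.00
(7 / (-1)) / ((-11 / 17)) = 119 / 11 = 10.82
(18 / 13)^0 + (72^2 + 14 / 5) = 25939 / 5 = 5187.80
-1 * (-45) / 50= 9 / 10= 0.90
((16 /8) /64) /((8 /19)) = 0.07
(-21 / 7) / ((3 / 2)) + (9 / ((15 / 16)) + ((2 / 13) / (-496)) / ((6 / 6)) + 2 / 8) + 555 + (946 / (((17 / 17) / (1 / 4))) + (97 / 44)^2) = 3137254249 / 3901040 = 804.21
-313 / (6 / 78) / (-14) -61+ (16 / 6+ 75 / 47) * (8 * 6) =285729 / 658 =434.24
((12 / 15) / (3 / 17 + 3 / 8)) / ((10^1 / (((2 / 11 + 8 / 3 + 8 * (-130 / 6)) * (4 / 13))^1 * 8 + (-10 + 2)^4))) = 428985344 / 804375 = 533.32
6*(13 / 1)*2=156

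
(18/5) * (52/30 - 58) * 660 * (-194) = 129678912/5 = 25935782.40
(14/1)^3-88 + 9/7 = 18601/7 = 2657.29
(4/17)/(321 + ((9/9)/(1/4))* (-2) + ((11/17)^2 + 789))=68/318599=0.00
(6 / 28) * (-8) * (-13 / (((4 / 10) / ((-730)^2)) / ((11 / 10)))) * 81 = 2645391728.57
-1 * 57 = -57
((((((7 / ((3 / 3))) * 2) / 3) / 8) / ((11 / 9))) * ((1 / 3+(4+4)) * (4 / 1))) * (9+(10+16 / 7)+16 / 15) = 11735 / 33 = 355.61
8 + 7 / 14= 17 / 2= 8.50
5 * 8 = 40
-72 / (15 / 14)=-67.20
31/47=0.66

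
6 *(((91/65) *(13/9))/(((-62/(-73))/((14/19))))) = 93002/8835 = 10.53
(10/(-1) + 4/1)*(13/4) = -39/2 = -19.50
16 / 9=1.78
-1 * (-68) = 68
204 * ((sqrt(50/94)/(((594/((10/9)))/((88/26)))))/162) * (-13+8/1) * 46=-782000 * sqrt(47)/4008771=-1.34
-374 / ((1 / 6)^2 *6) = -2244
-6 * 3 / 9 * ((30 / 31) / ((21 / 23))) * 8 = -3680 / 217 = -16.96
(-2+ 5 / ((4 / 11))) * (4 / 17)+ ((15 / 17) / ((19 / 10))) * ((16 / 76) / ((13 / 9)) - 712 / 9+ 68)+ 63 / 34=-227197 / 478686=-0.47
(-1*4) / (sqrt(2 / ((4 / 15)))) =-4*sqrt(30) / 15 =-1.46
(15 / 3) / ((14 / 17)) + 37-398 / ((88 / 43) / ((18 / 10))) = -472761 / 1540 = -306.99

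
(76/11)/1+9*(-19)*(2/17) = -2470/187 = -13.21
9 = 9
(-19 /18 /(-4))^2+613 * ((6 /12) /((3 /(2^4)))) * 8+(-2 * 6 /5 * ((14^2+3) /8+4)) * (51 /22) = 334802237 /25920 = 12916.75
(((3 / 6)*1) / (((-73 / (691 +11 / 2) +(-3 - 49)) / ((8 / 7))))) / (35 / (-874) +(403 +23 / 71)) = -24697492 / 908196029289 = -0.00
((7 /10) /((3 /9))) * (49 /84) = 49 /40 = 1.22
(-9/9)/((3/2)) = -2/3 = -0.67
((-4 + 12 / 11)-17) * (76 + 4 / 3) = -16936 / 11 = -1539.64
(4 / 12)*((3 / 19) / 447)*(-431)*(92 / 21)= -39652 / 178353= -0.22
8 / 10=4 / 5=0.80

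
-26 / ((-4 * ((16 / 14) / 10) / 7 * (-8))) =-3185 / 64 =-49.77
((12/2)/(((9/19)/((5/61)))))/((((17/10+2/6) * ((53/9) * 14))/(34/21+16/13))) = 2217300/125624681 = 0.02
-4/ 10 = -2/ 5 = -0.40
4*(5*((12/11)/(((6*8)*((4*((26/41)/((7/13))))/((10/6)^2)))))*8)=35875/16731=2.14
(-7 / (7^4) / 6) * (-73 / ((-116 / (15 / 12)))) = -365 / 954912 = -0.00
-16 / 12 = -1.33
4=4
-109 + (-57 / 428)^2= -19963807 / 183184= -108.98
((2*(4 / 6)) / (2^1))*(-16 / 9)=-32 / 27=-1.19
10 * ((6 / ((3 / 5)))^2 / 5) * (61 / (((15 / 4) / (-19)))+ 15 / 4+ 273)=-19390 / 3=-6463.33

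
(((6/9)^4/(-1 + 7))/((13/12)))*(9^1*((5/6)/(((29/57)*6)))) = 760/10179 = 0.07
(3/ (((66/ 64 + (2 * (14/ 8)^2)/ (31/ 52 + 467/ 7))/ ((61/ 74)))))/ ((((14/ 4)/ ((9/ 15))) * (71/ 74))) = 860867136/ 2186494345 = 0.39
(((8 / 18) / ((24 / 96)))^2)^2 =65536 / 6561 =9.99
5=5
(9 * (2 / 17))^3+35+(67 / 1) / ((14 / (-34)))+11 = -3973097 / 34391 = -115.53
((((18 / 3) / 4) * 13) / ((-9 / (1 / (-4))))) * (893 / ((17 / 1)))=11609 / 408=28.45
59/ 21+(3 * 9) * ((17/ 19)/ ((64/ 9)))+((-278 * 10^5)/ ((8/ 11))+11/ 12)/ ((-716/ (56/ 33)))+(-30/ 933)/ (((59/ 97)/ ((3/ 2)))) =22796988331469467/ 251616754368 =90602.03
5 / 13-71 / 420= 0.22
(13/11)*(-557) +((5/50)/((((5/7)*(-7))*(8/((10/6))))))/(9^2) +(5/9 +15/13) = -1825193663/2779920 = -656.56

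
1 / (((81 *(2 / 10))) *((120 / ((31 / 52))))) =31 / 101088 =0.00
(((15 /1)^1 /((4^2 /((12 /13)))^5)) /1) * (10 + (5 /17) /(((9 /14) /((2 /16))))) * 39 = 7478325 /1988759552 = 0.00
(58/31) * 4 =232/31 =7.48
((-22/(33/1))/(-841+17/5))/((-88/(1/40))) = -0.00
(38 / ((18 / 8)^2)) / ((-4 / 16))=-2432 / 81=-30.02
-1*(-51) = 51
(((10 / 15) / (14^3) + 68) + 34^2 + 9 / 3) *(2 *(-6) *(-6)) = 30301998 / 343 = 88344.02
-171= -171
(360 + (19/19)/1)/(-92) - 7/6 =-1405/276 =-5.09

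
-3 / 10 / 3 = -1 / 10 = -0.10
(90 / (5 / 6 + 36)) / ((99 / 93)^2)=57660 / 26741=2.16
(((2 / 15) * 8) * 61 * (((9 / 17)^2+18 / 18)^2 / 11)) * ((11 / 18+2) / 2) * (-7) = -2197956880 / 24805737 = -88.61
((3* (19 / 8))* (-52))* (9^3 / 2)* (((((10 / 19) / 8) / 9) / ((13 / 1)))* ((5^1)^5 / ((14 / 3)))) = -11390625 / 224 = -50851.00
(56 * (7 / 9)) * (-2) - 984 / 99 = -9608 / 99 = -97.05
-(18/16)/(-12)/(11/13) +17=6023/352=17.11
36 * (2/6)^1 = 12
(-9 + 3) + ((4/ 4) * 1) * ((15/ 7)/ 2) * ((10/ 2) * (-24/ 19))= -1698/ 133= -12.77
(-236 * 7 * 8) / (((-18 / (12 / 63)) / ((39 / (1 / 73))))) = 3583424 / 9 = 398158.22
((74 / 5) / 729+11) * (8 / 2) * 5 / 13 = 160676 / 9477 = 16.95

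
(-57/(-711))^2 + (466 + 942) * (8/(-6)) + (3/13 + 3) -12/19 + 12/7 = -181899948773/97116201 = -1873.01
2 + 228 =230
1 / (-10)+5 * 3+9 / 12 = 313 / 20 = 15.65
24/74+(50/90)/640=13861/42624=0.33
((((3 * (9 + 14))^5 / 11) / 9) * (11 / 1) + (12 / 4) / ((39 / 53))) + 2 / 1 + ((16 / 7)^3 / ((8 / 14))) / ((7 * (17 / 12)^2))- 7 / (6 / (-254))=671831362161355 / 3865953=173781564.90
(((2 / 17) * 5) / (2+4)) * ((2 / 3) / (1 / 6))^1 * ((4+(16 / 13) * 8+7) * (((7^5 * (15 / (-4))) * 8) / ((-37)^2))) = -910939400 / 302549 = -3010.88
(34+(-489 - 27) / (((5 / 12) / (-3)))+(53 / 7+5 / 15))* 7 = 394496 / 15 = 26299.73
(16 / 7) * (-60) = -960 / 7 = -137.14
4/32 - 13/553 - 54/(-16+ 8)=30311/4424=6.85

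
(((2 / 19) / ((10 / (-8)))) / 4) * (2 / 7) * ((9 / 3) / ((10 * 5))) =-6 / 16625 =-0.00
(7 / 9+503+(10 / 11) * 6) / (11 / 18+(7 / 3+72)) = 100828 / 14839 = 6.79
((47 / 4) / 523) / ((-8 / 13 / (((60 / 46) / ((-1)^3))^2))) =-137475 / 2213336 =-0.06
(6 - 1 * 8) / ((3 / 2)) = -4 / 3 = -1.33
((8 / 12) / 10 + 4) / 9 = 61 / 135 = 0.45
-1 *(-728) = 728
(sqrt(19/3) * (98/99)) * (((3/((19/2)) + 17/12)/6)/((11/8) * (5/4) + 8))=154840 * sqrt(57)/15794757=0.07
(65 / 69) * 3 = 2.83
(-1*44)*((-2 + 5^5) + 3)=-137544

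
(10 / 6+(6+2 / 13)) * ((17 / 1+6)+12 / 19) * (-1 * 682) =-93396490 / 741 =-126041.15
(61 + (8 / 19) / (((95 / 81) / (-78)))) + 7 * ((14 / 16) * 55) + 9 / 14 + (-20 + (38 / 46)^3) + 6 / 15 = 432263526071 / 1229840360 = 351.48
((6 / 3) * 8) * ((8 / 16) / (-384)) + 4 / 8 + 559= 26855 / 48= 559.48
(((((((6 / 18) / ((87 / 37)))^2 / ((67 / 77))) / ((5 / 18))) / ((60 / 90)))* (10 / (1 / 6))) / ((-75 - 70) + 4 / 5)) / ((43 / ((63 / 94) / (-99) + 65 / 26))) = -35292820 / 11729360561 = -0.00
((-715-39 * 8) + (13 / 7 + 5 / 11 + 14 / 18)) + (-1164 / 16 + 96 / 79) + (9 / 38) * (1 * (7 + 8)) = -4543116625 / 4160772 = -1091.89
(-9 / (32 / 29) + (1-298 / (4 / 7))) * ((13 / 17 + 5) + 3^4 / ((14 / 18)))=-221257443 / 3808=-58103.32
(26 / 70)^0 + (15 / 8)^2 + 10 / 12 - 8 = -509 / 192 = -2.65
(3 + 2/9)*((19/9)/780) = 551/63180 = 0.01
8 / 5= 1.60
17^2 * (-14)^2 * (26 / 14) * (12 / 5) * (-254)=-320637408 / 5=-64127481.60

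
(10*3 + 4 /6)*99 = 3036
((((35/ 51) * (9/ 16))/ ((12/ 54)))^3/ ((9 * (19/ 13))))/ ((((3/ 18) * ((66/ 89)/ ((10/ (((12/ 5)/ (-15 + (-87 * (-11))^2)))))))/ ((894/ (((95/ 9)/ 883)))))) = 294125397863750103616875/ 319644024832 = 920165481017.01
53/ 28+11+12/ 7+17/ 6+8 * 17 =12889/ 84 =153.44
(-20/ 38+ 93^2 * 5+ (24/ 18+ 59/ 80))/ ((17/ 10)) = 197204243/ 7752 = 25439.14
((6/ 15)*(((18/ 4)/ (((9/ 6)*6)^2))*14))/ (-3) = -14/ 135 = -0.10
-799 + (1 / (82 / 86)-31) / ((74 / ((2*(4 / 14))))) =-8487037 / 10619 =-799.23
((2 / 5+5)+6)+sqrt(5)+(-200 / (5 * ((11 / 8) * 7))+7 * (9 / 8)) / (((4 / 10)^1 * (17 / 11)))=sqrt(5)+165803 / 9520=19.65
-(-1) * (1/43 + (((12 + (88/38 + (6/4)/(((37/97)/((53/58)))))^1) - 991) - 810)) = -6252440393/3506564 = -1783.07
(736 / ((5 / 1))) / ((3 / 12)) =2944 / 5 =588.80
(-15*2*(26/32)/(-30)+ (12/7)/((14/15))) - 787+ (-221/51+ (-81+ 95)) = -1822057/2352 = -774.68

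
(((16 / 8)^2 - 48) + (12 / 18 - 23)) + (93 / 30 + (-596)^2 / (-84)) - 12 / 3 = -902159 / 210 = -4296.00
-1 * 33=-33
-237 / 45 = -79 / 15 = -5.27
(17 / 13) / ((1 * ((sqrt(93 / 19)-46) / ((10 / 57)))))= -7820 / 1564329-170 * sqrt(1767) / 29722251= -0.01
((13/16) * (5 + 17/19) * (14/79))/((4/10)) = 2.12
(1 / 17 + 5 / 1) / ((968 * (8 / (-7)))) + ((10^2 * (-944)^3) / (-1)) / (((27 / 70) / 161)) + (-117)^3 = 62405684214393322849 / 1777248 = 35113661241646.25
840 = 840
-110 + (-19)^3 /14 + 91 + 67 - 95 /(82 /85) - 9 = -157679 /287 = -549.40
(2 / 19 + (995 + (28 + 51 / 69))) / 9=149140 / 1311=113.76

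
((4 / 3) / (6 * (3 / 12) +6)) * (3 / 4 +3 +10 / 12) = 22 / 27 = 0.81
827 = 827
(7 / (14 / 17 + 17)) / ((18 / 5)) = 595 / 5454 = 0.11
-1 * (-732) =732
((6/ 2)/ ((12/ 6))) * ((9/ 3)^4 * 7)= 1701/ 2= 850.50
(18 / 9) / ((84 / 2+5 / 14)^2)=392 / 351649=0.00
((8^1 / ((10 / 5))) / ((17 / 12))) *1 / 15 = 16 / 85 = 0.19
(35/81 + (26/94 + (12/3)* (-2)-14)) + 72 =193048/3807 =50.71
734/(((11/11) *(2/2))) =734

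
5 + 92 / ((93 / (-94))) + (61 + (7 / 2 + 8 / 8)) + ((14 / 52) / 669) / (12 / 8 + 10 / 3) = -351667691 / 15637206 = -22.49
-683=-683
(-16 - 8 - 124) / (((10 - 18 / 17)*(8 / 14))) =-4403 / 152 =-28.97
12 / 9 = 4 / 3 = 1.33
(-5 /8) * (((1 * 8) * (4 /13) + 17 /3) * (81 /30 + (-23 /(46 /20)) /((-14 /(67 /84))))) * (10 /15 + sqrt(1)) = -15236605 /550368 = -27.68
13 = 13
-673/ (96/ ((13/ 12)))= -8749/ 1152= -7.59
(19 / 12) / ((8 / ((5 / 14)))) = 95 / 1344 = 0.07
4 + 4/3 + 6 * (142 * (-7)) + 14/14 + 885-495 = -16703/3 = -5567.67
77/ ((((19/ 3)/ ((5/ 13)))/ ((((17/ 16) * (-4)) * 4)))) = -19635/ 247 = -79.49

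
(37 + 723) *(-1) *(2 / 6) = -760 / 3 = -253.33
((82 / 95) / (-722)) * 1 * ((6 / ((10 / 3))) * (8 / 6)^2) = -656 / 171475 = -0.00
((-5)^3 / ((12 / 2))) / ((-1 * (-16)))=-125 / 96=-1.30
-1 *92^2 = -8464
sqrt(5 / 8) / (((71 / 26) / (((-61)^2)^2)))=179995933 * sqrt(10) / 142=4008430.41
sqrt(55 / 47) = sqrt(2585) / 47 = 1.08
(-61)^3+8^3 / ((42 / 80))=-4746121 / 21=-226005.76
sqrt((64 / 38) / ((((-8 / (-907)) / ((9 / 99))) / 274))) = 68.97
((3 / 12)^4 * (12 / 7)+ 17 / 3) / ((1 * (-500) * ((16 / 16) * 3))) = -0.00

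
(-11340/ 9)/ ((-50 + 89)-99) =21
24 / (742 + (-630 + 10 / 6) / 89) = 6408 / 196229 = 0.03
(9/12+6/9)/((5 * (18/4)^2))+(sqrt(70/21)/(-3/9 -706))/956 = 17/1215 -sqrt(30)/2025764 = 0.01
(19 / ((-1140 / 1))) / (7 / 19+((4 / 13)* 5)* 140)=-247 / 3197460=-0.00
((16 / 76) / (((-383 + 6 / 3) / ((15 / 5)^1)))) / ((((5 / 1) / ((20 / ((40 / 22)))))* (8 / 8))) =-44 / 12065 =-0.00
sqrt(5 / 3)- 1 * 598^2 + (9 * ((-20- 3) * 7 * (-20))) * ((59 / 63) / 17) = -6052128 / 17 + sqrt(15) / 3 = -356006.24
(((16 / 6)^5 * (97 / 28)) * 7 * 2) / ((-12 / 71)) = -28209152 / 729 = -38695.68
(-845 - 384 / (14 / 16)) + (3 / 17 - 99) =-1382.68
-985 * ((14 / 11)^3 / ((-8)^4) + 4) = -2685337535 / 681472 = -3940.50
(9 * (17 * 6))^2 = 842724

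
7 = 7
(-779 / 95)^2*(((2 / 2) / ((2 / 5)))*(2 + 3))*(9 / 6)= 5043 / 4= 1260.75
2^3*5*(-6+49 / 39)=-7400 / 39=-189.74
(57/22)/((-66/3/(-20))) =285/121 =2.36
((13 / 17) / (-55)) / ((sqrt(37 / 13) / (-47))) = 611 * sqrt(481) / 34595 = 0.39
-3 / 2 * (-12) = 18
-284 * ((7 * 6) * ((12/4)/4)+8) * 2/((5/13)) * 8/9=-2333344/45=-51852.09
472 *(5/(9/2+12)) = 143.03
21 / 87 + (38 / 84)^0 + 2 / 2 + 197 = 5778 / 29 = 199.24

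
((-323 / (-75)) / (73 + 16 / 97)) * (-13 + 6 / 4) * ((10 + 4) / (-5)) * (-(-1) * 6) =10088582 / 887125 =11.37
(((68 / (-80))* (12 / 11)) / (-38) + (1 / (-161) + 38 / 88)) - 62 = -41421913 / 672980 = -61.55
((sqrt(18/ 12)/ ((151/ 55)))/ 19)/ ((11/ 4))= 10 * sqrt(6)/ 2869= 0.01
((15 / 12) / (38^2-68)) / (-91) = -5 / 500864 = -0.00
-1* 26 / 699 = -26 / 699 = -0.04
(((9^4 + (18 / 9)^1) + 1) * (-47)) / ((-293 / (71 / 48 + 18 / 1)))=24037915 / 1172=20510.17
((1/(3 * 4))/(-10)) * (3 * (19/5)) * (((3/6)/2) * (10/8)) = -19/640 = -0.03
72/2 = 36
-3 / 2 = -1.50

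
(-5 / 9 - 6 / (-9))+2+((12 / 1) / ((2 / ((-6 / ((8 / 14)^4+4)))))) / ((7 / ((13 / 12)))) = 66947 / 88740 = 0.75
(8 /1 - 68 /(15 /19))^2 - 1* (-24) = 6128.82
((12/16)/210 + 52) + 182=65521/280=234.00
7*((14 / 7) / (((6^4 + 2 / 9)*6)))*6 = 63 / 5833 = 0.01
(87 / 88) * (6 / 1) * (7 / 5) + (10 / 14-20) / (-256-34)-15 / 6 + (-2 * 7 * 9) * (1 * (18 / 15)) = -6490391 / 44660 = -145.33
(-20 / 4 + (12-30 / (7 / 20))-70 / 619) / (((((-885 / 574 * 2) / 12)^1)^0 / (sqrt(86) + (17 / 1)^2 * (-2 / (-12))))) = -32903517 / 8666-341559 * sqrt(86) / 4333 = -4527.87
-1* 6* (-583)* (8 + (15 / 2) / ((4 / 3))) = 190641 / 4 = 47660.25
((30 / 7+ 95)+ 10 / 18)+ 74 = 10952 / 63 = 173.84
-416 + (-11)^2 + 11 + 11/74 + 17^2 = 381/74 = 5.15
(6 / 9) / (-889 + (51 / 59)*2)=-118 / 157047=-0.00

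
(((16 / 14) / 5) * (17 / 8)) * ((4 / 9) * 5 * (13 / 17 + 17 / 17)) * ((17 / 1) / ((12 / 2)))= 340 / 63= 5.40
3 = 3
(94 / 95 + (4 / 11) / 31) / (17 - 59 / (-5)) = 16217 / 466488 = 0.03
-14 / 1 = -14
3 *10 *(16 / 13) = 480 / 13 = 36.92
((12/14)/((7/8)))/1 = 48/49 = 0.98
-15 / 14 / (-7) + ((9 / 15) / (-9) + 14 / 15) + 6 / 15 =2087 / 1470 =1.42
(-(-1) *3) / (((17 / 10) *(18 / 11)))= 55 / 51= 1.08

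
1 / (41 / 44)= 44 / 41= 1.07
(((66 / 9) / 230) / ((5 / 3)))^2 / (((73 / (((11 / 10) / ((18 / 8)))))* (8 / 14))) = 9317 / 2172206250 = 0.00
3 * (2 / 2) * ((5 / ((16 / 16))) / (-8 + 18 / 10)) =-75 / 31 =-2.42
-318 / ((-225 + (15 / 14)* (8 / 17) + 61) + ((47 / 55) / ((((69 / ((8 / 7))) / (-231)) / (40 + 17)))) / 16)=8703660 / 4793681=1.82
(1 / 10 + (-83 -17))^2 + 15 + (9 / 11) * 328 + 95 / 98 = 553248089 / 53900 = 10264.34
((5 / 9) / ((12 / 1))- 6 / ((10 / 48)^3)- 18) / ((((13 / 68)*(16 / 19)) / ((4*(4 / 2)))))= -2971705621 / 87750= -33865.59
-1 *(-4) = 4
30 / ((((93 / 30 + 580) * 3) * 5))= 20 / 5831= 0.00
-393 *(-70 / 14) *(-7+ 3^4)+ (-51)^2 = 148011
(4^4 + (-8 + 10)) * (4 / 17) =1032 / 17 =60.71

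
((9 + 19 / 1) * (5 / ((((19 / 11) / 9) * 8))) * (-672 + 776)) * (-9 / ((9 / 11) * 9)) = -220220 / 19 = -11590.53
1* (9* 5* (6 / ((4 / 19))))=1282.50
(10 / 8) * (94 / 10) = 47 / 4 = 11.75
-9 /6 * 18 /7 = -27 /7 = -3.86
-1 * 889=-889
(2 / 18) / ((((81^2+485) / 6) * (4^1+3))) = 1 / 73983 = 0.00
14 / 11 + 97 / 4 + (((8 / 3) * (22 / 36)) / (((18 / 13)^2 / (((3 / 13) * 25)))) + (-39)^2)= 1551.43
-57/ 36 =-19/ 12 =-1.58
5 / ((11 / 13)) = 5.91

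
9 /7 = 1.29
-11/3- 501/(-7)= 1426/21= 67.90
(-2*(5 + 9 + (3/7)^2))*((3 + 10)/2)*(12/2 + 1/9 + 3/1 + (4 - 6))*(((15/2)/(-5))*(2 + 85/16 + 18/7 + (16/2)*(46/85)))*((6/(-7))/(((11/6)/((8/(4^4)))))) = -408.43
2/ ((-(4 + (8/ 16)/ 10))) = -0.49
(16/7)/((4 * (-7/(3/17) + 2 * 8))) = -12/497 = -0.02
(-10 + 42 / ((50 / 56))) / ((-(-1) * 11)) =926 / 275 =3.37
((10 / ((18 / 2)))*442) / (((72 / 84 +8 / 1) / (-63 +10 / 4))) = -935935 / 279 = -3354.61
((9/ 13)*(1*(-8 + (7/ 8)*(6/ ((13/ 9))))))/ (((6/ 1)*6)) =-227/ 2704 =-0.08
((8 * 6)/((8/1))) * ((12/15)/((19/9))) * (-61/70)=-6588/3325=-1.98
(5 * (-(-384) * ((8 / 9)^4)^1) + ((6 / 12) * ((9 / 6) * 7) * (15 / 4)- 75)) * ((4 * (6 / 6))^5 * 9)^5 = 76012578880597272821760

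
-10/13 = -0.77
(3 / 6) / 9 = 1 / 18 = 0.06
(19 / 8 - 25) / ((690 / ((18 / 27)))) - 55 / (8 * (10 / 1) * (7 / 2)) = -3163 / 14490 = -0.22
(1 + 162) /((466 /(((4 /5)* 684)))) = 222984 /1165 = 191.40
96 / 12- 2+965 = 971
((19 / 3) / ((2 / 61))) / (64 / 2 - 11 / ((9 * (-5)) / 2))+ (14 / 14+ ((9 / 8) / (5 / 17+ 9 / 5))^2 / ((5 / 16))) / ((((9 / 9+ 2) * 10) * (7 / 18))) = 19813533633 / 3242540560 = 6.11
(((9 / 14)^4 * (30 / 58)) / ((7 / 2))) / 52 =98415 / 202759648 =0.00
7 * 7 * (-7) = -343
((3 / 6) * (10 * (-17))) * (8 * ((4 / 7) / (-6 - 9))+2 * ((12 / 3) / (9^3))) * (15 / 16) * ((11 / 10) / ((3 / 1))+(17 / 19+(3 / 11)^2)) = 1467522841 / 46927188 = 31.27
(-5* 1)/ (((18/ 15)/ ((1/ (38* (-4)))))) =0.03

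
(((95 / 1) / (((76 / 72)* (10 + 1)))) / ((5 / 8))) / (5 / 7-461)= -0.03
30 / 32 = 15 / 16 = 0.94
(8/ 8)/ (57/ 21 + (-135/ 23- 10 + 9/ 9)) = -161/ 1957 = -0.08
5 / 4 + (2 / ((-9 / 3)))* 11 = -73 / 12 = -6.08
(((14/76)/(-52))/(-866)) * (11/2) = 77/3422432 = 0.00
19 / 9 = 2.11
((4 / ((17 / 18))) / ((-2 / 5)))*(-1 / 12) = 15 / 17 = 0.88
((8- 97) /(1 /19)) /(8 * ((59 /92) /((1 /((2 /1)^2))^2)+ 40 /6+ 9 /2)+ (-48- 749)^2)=-116679 /43841249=-0.00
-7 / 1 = -7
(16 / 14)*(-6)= -48 / 7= -6.86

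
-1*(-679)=679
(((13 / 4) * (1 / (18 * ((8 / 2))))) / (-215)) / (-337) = 13 / 20867040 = 0.00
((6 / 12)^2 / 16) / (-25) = -1 / 1600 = -0.00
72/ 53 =1.36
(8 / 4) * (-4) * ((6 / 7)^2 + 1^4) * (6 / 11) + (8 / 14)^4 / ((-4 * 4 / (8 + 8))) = -202736 / 26411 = -7.68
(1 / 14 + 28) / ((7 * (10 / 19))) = 7467 / 980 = 7.62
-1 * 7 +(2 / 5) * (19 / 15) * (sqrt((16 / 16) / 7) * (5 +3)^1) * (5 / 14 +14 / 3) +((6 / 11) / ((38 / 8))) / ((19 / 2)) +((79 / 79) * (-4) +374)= 32072 * sqrt(7) / 11025 +1441521 / 3971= 370.71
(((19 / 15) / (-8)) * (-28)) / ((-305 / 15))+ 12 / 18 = 821 / 1830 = 0.45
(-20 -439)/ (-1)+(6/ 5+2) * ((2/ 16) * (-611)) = 1073/ 5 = 214.60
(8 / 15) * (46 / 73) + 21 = 23363 / 1095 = 21.34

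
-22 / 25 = -0.88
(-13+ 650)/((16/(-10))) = -3185/8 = -398.12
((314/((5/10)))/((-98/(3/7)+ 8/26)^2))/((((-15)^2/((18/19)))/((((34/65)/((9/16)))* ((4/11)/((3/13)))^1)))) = 0.00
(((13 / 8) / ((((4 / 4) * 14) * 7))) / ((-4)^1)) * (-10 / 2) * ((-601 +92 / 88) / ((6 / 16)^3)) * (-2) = 6863480 / 14553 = 471.62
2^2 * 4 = 16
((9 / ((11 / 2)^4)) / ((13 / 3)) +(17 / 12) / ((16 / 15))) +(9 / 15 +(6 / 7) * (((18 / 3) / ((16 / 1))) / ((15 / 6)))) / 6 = 618978931 / 426345920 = 1.45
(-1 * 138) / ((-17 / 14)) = 1932 / 17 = 113.65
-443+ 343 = -100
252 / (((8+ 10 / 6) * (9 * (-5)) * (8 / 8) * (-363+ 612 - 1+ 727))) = -28 / 47125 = -0.00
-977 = -977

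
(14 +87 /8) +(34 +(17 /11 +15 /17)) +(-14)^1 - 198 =-225443 /1496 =-150.70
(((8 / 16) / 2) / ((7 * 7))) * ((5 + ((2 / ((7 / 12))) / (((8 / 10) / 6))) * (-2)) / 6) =-325 / 8232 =-0.04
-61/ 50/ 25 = -61/ 1250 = -0.05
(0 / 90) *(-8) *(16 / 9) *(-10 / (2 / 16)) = 0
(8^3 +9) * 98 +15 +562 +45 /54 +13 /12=619643 /12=51636.92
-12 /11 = -1.09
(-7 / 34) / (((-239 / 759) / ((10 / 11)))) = 2415 / 4063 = 0.59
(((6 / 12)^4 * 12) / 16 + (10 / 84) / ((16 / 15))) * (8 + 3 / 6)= 1207 / 896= 1.35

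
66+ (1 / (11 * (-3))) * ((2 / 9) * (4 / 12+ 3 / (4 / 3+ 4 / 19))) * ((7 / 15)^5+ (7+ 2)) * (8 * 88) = -21225159862 / 676603125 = -31.37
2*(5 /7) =10 /7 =1.43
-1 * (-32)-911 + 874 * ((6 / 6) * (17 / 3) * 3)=13979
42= 42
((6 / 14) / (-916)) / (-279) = 0.00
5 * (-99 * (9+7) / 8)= -990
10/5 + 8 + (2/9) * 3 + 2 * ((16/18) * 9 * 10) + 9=179.67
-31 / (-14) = 31 / 14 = 2.21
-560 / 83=-6.75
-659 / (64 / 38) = -12521 / 32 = -391.28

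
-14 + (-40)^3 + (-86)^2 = -56618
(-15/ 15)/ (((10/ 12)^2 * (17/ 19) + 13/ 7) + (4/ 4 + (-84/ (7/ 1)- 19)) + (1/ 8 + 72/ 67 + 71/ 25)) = 16039800/ 376644743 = 0.04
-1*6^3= -216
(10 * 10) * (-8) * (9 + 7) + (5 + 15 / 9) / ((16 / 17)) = -153515 / 12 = -12792.92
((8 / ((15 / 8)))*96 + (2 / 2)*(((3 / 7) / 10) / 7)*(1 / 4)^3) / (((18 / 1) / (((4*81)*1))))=115605531 / 15680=7372.80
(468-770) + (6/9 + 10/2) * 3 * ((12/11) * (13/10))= -15284/55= -277.89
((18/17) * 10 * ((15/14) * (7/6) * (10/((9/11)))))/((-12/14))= -9625/51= -188.73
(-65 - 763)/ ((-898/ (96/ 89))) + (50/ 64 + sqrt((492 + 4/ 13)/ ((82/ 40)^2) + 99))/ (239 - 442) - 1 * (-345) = 89814574319/ 259586656 - sqrt(61404811)/ 108199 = 345.92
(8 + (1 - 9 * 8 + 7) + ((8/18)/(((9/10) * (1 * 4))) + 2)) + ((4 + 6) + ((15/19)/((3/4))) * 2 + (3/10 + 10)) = -484343/15390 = -31.47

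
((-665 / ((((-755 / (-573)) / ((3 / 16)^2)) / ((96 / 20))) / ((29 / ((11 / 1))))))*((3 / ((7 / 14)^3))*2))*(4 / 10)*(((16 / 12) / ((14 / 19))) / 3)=-107977266 / 41525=-2600.30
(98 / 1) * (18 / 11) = 1764 / 11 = 160.36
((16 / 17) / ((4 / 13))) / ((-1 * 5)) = -52 / 85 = -0.61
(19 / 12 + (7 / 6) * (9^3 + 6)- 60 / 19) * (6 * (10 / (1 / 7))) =6830285 / 19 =359488.68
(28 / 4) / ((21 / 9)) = 3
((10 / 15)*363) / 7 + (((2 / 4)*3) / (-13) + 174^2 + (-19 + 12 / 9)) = 16539863 / 546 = 30292.79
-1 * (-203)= 203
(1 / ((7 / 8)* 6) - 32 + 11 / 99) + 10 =-1367 / 63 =-21.70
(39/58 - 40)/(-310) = 2281/17980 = 0.13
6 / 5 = 1.20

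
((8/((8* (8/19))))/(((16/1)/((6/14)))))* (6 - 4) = 57/448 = 0.13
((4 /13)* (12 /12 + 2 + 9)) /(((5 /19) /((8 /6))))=1216 /65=18.71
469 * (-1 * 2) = -938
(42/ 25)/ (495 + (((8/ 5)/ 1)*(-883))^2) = 6/ 7130353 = 0.00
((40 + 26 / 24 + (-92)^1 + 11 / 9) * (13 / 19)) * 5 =-116285 / 684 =-170.01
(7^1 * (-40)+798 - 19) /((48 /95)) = 47405 /48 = 987.60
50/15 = 10/3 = 3.33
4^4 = 256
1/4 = 0.25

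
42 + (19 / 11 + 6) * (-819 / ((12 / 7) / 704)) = -2598918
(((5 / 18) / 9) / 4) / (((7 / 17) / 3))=85 / 1512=0.06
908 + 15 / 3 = 913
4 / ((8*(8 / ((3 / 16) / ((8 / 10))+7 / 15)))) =673 / 15360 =0.04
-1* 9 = -9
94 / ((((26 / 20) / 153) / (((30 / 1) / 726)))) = 719100 / 1573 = 457.15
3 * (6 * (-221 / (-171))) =442 / 19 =23.26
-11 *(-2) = 22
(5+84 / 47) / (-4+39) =319 / 1645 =0.19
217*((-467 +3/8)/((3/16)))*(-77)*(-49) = -6112720306/3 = -2037573435.33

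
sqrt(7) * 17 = 17 * sqrt(7) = 44.98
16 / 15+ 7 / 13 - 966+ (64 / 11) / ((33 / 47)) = -22559377 / 23595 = -956.11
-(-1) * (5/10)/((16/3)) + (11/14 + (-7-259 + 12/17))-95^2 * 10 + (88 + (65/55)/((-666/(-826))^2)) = -420014876315297/4644918432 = -90424.60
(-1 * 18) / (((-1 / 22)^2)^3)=-2040838272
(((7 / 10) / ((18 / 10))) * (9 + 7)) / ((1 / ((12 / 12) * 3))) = 56 / 3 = 18.67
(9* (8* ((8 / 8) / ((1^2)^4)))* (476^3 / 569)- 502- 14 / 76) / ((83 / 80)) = 11802688932360 / 897313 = 13153368.93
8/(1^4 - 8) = -8/7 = -1.14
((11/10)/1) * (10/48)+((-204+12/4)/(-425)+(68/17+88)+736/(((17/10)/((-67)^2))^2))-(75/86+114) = 76529120958352313/14912400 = 5131911761.91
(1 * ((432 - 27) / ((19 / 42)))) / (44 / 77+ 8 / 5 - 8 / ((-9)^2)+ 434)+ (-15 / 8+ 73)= 6875529263 / 93956216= 73.18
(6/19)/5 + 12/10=24/19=1.26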